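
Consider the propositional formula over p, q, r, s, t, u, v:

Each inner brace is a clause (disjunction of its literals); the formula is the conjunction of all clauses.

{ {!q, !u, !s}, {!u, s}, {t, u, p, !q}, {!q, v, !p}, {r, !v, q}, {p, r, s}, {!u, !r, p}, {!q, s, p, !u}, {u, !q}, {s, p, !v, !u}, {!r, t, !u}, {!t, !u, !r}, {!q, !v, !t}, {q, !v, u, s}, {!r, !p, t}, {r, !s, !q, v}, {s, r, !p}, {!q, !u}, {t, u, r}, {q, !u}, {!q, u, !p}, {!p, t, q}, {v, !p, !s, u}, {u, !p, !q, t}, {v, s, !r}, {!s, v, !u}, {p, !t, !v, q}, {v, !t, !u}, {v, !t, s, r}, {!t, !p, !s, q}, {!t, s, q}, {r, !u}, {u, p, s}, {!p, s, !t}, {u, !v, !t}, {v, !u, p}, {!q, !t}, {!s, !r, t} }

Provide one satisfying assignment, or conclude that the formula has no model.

Try u = false.
Unit clause (!q) forces q = false.
Try r = false.
Unit clause (!v) forces v = false.
Unit clause (t) forces t = true.
Unit clause (s) forces s = true.
Unit clause (!p) forces p = false.
All clauses are satisfied.

p=false, q=false, r=false, s=true, t=true, u=false, v=false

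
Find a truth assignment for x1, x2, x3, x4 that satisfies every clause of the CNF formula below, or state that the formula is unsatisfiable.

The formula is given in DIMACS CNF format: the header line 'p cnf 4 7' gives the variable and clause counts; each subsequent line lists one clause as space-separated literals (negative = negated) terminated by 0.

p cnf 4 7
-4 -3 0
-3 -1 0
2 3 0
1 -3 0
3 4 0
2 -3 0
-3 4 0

Case x4 = True:
(¬x3) alone gives x3 = False.
(x2) alone gives x2 = True.
Every clause is now satisfied; x1 is unconstrained.

x1: False,  x2: True,  x3: False,  x4: True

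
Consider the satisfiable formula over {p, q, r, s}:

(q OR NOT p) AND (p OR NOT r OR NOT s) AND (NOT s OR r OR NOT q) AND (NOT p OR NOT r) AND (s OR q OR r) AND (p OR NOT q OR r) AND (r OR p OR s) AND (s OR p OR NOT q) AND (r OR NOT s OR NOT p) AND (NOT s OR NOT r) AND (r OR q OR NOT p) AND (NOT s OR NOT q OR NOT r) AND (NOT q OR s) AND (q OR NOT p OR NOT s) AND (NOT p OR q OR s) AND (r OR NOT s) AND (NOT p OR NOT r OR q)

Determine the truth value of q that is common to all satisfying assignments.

False

Suppose q = true.
Unit clause (s) forces s = true.
Unit clause (r) forces r = true.
That conflicts with the unit clause (NOT r).
So every satisfying assignment has q = False.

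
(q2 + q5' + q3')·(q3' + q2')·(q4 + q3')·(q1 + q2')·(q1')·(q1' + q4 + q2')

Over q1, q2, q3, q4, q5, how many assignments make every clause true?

5

There are 2^5 = 32 truth assignments over (q1, q2, q3, q4, q5).
Split on q5. With q5 = 1, the clauses containing q5 are satisfied and q5' drops from the rest; 2 of the 2^4 = 16 assignments to the other variables satisfy what remains.
With q5 = 0, by the same count on the reduced clause set, 3 assignments work.
(One model: q1=F, q2=F, q3=F, q4=F, q5=F.)
Total: 2 + 3 = 5.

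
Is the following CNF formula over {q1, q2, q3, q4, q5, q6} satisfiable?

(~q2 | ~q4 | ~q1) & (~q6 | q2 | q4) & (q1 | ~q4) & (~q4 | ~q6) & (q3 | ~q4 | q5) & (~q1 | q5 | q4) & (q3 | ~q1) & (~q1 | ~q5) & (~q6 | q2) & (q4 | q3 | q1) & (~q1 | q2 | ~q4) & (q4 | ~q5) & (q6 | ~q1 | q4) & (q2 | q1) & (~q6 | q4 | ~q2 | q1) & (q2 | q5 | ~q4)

Suppose q1 = 0.
(~q4) alone gives q4 = 0.
(q3) alone gives q3 = 1.
(~q5) alone gives q5 = 0.
(q2) alone gives q2 = 1.
(~q6) alone gives q6 = 0.
This assignment satisfies each clause.
A satisfying assignment: q1: 0, q2: 1, q3: 1, q4: 0, q5: 0, q6: 0.

Satisfiable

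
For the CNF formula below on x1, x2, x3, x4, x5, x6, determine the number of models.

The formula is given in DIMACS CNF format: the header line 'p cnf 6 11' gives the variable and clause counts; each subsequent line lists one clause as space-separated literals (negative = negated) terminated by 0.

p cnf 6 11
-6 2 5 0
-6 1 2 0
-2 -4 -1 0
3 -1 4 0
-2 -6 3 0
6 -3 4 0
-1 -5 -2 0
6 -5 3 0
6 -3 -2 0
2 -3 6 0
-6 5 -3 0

10

There are 2^6 = 64 truth assignments over (x1, x2, x3, x4, x5, x6).
Split on x4. With x4 = True, the clauses containing x4 are satisfied and ¬x4 drops from the rest; 6 of the 2^5 = 32 assignments to the other variables satisfy what remains.
With x4 = False, by the same count on the reduced clause set, 4 assignments work.
(One model: x1=F, x2=F, x3=F, x4=F, x5=F, x6=F.)
Total: 6 + 4 = 10.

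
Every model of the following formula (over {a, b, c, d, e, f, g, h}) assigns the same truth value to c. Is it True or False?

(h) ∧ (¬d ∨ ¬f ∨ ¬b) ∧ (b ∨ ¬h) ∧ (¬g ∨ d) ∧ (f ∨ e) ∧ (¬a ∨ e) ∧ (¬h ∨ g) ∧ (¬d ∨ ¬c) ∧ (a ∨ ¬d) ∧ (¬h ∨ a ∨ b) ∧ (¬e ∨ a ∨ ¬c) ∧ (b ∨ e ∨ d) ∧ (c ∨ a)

False

Suppose c = True.
From the singleton clause (h), h = True.
From the singleton clause (b), b = True.
From the singleton clause (g), g = True.
From the singleton clause (d), d = True.
But (¬d) is also a unit clause — contradiction.
So every satisfying assignment has c = False.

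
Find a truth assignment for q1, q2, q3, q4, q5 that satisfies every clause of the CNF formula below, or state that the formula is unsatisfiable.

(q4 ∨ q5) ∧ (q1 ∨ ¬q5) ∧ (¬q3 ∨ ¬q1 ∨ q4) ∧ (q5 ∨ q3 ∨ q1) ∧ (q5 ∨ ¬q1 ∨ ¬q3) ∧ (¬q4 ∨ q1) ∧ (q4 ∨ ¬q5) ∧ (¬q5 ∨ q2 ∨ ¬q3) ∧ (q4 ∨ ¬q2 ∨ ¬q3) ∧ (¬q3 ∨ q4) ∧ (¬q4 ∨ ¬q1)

Try q4 = True.
Unit clause (q1) forces q1 = True.
That conflicts with the unit clause (¬q1).
Backtrack on q4: now try q4 = False.
Unit clause (q5) forces q5 = True.
That conflicts with the unit clause (¬q5).
Either choice for q4 ends in contradiction.

UNSATISFIABLE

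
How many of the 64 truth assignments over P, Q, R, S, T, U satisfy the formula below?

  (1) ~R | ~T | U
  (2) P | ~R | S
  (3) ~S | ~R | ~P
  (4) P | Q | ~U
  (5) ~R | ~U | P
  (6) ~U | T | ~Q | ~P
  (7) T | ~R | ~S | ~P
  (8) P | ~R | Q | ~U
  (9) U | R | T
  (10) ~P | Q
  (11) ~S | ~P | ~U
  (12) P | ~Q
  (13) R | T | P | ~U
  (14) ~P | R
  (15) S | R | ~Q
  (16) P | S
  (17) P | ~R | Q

3

There are 2^6 = 64 truth assignments over (P, Q, R, S, T, U).
Split on R. With R = 1, the clauses containing R are satisfied and ~R drops from the rest; 2 of the 2^5 = 32 assignments to the other variables satisfy what remains.
With R = 0, by the same count on the reduced clause set, 1 assignment works.
(One model: P=F, Q=F, R=F, S=T, T=T, U=F.)
Total: 2 + 1 = 3.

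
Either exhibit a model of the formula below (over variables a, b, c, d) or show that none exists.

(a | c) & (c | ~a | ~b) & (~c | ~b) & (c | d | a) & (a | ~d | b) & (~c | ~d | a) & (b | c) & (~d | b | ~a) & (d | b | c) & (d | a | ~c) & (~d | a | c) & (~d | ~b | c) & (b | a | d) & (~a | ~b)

a ↦ 1, b ↦ 0, c ↦ 1, d ↦ 0

Suppose a = 1.
The clause (~b) is unit, so b = 0.
The clause (c) is unit, so c = 1.
The clause (~d) is unit, so d = 0.
Every clause now holds.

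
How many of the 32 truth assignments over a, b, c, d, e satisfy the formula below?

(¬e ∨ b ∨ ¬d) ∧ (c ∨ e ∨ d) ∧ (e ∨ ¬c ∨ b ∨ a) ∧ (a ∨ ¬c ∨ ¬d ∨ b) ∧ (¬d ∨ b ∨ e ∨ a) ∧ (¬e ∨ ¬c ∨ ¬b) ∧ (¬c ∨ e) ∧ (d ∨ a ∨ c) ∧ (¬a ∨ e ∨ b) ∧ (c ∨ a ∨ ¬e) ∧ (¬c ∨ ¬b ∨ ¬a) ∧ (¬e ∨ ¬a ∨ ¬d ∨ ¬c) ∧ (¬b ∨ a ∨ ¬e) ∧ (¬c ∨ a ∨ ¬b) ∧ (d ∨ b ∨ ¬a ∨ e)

7

There are 2^5 = 32 truth assignments over (a, b, c, d, e).
Split on b. With b = True, the clauses containing b are satisfied and ¬b drops from the rest; 4 of the 2^4 = 16 assignments to the other variables satisfy what remains.
With b = False, by the same count on the reduced clause set, 3 assignments work.
Total: 4 + 3 = 7.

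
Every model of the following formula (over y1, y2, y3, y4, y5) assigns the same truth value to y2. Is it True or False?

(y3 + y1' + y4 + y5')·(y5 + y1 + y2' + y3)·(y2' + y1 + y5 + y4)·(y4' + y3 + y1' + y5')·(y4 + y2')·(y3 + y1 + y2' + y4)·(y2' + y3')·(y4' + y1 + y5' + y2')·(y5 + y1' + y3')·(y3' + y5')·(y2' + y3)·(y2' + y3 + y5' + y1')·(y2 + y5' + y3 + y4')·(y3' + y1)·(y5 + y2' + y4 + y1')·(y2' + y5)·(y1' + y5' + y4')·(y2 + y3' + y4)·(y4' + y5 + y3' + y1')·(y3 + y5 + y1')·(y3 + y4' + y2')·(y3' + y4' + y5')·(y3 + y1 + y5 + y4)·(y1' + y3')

Suppose y2 = 1.
The clause (y4) is unit, so y4 = 1.
The clause (y3') is unit, so y3 = 0.
Now (y3) is unsatisfied and unit — conflict.
So every satisfying assignment has y2 = False.

False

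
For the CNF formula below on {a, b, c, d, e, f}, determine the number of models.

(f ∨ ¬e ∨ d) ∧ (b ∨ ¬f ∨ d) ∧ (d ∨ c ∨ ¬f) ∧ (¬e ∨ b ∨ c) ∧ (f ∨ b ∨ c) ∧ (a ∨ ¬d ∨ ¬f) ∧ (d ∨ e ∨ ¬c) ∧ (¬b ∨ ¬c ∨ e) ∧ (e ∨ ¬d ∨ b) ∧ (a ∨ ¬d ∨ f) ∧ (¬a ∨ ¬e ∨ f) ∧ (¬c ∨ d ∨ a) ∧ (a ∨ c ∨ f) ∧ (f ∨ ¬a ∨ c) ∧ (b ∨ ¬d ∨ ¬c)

4

There are 2^6 = 64 truth assignments over (a, b, c, d, e, f).
Split on a. With a = True, the clauses containing a are satisfied and ¬a drops from the rest; 4 of the 2^5 = 32 assignments to the other variables satisfy what remains.
With a = False, by the same count on the reduced clause set, 0 assignments work.
(One model: a=T, b=T, c=F, d=T, e=F, f=T.)
Total: 4 + 0 = 4.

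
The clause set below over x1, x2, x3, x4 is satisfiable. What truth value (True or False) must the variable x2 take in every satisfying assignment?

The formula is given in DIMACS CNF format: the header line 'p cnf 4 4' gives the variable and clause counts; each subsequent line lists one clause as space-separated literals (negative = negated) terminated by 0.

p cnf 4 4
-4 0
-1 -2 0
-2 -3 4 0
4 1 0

Suppose x2 = True.
From the singleton clause (¬x4), x4 = False.
From the singleton clause (¬x1), x1 = False.
Now (x1) is unsatisfied and unit — conflict.
So every satisfying assignment has x2 = False.

False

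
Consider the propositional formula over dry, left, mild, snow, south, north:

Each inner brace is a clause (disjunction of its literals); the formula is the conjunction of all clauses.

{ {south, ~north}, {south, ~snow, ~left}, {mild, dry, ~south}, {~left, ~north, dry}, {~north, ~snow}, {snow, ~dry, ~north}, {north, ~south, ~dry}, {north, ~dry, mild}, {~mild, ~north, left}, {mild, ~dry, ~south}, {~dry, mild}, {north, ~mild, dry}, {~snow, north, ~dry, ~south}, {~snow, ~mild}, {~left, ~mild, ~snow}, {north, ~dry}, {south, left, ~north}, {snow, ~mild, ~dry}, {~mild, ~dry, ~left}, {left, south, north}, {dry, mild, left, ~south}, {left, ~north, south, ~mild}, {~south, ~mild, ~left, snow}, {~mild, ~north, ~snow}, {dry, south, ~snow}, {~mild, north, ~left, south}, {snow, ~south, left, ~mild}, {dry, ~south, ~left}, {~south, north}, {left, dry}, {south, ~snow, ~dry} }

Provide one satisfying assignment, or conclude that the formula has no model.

dry=0; left=1; mild=0; snow=0; south=0; north=0

Case south = 0:
Unit clause (~north) forces north = 0.
Unit clause (~dry) forces dry = 0.
Unit clause (~mild) forces mild = 0.
Unit clause (left) forces left = 1.
Unit clause (~snow) forces snow = 0.
All clauses are satisfied.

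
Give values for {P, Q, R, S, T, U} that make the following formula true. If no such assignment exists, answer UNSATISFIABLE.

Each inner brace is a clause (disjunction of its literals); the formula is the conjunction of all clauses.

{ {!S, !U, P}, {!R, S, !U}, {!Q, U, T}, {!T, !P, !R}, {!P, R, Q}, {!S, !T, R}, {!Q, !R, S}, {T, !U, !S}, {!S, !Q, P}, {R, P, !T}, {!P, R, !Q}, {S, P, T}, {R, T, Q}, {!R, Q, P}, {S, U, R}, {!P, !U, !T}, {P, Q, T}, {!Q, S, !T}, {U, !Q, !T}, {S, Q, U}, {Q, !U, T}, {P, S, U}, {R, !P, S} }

Branch on S: set S = true.
Branch on U: set U = false.
Branch on Q: set Q = false.
Branch on P: set P = true.
The clause (R) is unit, so R = true.
The clause (!T) is unit, so T = false.
Every clause now holds.

P=true, Q=false, R=true, S=true, T=false, U=false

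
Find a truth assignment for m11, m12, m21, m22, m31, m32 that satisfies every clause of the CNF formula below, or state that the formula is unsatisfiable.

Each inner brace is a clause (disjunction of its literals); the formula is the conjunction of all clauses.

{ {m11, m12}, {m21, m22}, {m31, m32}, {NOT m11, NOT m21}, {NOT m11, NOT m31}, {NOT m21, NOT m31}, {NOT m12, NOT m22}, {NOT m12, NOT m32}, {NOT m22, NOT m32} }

UNSATISFIABLE

Case m11 = true:
The clause (NOT m21) is unit, so m21 = false.
The clause (m22) is unit, so m22 = true.
The clause (NOT m31) is unit, so m31 = false.
The clause (m32) is unit, so m32 = true.
That conflicts with the unit clause (NOT m32).
Backtrack on m11: now try m11 = false.
The clause (m12) is unit, so m12 = true.
The clause (NOT m22) is unit, so m22 = false.
The clause (m21) is unit, so m21 = true.
The clause (NOT m31) is unit, so m31 = false.
The clause (m32) is unit, so m32 = true.
That conflicts with the unit clause (NOT m32).
Either choice for m11 ends in contradiction.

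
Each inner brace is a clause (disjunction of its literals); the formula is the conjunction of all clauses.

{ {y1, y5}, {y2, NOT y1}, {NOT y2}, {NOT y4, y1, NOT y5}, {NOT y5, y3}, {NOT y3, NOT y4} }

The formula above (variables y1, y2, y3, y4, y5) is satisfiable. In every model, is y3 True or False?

Suppose y3 = false.
From the singleton clause (NOT y2), y2 = false.
From the singleton clause (NOT y1), y1 = false.
From the singleton clause (y5), y5 = true.
Now (NOT y5) is unsatisfied and unit — conflict.
So every satisfying assignment has y3 = True.

True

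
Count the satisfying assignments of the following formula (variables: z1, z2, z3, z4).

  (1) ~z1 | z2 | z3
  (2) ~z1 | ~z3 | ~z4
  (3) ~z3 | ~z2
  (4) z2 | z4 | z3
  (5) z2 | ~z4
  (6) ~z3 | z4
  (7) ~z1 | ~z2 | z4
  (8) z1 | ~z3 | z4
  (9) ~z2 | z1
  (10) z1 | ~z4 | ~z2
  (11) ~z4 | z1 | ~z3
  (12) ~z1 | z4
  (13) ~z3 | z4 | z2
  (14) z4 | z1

1

There are 2^4 = 16 truth assignments over (z1, z2, z3, z4).
Split on z4. With z4 = 1, the clauses containing z4 are satisfied and ~z4 drops from the rest; 1 of the 2^3 = 8 assignments to the other variables satisfy what remains.
With z4 = 0, by the same count on the reduced clause set, 0 assignments work.
Total: 1 + 0 = 1.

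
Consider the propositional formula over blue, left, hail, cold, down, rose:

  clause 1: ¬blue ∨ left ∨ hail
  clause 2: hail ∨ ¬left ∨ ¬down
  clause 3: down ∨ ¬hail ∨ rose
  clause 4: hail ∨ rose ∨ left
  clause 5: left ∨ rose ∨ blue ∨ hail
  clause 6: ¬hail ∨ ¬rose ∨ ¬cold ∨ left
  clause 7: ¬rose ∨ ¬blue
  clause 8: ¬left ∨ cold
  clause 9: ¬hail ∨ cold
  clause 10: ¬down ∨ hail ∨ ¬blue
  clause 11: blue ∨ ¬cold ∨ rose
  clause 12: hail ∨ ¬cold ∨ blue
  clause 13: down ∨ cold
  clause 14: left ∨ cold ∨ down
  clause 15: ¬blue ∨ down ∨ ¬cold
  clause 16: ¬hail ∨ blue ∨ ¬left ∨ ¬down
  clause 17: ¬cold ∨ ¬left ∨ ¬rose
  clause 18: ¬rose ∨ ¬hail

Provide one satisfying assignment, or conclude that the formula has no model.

Branch on rose: set rose = False.
Branch on down: set down = True.
Branch on hail: set hail = True.
The clause (cold) is unit, so cold = True.
The clause (blue) is unit, so blue = True.
Every clause is now satisfied; left is unconstrained.

blue: True; left: False; hail: True; cold: True; down: True; rose: False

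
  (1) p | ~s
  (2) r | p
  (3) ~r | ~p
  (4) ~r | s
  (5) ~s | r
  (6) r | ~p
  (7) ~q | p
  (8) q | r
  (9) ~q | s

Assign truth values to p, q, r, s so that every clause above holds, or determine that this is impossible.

UNSATISFIABLE

Suppose p = 1.
The clause (~r) is unit, so r = 0.
That conflicts with the unit clause (r).
Backtrack on p: now try p = 0.
The clause (~s) is unit, so s = 0.
The clause (r) is unit, so r = 1.
That conflicts with the unit clause (~r).
Both values of p lead to a conflict.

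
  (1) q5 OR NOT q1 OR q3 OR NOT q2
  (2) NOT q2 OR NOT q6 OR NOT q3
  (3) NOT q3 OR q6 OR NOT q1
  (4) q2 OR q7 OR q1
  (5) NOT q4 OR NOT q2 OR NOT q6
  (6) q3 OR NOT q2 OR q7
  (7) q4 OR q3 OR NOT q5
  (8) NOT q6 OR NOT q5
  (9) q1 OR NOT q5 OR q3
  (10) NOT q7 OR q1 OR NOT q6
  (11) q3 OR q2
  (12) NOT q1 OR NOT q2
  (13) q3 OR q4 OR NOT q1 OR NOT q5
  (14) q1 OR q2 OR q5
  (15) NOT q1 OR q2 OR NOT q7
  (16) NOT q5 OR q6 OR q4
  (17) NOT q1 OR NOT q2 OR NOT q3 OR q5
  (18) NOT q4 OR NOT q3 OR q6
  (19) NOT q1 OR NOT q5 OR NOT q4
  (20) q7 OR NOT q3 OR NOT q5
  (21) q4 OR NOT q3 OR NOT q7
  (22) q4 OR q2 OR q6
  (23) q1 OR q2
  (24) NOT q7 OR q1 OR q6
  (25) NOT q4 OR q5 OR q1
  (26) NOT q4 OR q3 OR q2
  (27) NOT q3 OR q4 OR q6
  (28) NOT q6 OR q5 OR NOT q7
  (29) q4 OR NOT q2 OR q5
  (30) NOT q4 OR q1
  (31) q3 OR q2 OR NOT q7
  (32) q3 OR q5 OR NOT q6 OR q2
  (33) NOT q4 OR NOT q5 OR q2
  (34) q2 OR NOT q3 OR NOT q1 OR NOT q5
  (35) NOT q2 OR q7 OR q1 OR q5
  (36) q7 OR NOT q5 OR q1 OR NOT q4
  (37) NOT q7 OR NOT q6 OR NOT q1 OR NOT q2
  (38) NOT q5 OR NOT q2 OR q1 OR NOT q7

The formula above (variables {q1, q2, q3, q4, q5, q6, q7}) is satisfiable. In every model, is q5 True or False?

False

Suppose q5 = true.
Unit clause (NOT q6) forces q6 = false.
Unit clause (q4) forces q4 = true.
Unit clause (NOT q3) forces q3 = false.
Unit clause (q1) forces q1 = true.
That conflicts with the unit clause (NOT q1).
So every satisfying assignment has q5 = False.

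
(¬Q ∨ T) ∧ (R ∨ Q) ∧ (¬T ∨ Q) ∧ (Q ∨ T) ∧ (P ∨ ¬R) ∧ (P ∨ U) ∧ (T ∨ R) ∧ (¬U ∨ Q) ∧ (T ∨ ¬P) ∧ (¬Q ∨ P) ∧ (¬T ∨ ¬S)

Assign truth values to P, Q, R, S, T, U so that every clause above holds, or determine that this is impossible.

P: True; Q: True; R: False; S: False; T: True; U: True

Suppose Q = True.
From the singleton clause (T), T = True.
From the singleton clause (P), P = True.
From the singleton clause (¬S), S = False.
No clause remains; R, U are free.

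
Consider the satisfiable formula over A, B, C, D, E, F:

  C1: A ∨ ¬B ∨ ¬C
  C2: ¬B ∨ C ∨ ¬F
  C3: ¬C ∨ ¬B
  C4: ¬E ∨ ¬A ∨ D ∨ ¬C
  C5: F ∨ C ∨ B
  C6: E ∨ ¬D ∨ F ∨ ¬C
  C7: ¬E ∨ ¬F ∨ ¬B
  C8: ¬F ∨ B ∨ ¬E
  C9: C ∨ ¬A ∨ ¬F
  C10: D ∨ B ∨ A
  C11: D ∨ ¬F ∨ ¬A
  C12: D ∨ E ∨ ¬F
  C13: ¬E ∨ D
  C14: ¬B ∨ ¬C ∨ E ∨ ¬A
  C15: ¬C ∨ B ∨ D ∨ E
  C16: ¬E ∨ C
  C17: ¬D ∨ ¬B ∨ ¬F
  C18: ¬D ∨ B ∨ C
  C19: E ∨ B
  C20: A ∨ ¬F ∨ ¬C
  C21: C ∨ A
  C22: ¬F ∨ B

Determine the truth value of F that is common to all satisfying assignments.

Suppose F = True.
From the singleton clause (B), B = True.
From the singleton clause (C), C = True.
But (¬C) is also a unit clause — contradiction.
So every satisfying assignment has F = False.

False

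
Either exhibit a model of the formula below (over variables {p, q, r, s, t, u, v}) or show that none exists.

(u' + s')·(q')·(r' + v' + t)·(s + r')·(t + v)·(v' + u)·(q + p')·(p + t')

p: 0; q: 0; r: 0; s: 0; t: 0; u: 1; v: 1

The clause (q') is unit, so q = 0.
The clause (p') is unit, so p = 0.
The clause (t') is unit, so t = 0.
The clause (v) is unit, so v = 1.
The clause (r') is unit, so r = 0.
The clause (u) is unit, so u = 1.
The clause (s') is unit, so s = 0.
All clauses are satisfied.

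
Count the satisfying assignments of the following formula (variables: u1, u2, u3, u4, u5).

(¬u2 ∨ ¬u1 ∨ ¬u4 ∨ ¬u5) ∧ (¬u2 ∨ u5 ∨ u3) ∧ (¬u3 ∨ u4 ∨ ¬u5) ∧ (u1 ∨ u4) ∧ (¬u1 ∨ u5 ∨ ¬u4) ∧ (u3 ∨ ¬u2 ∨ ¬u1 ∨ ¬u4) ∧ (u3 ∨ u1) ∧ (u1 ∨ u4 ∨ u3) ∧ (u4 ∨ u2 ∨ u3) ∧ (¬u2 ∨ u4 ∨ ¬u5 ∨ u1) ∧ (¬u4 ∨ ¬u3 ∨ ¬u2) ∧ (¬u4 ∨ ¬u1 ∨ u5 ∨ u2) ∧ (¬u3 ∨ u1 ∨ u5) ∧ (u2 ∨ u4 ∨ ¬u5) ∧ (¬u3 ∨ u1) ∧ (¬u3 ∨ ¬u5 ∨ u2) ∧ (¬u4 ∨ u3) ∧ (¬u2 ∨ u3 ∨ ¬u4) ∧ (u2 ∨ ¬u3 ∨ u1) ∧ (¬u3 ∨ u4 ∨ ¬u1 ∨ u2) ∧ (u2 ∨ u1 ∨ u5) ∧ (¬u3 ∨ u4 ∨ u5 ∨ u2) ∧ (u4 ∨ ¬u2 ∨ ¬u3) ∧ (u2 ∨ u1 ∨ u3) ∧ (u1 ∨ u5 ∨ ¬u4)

There are 2^5 = 32 truth assignments over (u1, u2, u3, u4, u5).
Split on u3. With u3 = True, the clauses containing u3 are satisfied and ¬u3 drops from the rest; 0 of the 2^4 = 16 assignments to the other variables satisfy what remains.
With u3 = False, by the same count on the reduced clause set, 1 assignment works.
(One model: u1=T, u2=T, u3=F, u4=F, u5=T.)
Total: 0 + 1 = 1.

1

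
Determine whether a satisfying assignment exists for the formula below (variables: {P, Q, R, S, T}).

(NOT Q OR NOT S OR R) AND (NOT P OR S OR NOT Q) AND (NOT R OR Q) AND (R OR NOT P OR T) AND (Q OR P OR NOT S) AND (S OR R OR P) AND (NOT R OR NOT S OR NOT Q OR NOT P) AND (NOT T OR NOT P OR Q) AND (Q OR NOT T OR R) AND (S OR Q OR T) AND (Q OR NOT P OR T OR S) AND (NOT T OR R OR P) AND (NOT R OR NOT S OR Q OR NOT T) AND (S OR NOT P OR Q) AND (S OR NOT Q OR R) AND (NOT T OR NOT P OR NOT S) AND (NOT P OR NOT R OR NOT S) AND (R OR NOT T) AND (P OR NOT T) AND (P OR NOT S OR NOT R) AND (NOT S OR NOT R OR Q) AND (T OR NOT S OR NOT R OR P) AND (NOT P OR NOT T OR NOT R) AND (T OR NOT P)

Case R = true:
From the singleton clause (Q), Q = true.
Case P = false:
From the singleton clause (NOT T), T = false.
From the singleton clause (NOT S), S = false.
This assignment satisfies each clause.
A satisfying assignment: P=false,  Q=true,  R=true,  S=false,  T=false.

Yes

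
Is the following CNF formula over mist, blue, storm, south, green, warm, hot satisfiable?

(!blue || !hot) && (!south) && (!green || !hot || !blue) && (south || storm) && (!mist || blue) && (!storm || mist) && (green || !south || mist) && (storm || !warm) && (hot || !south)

Satisfiable

The clause (!south) is unit, so south = false.
The clause (storm) is unit, so storm = true.
The clause (mist) is unit, so mist = true.
The clause (blue) is unit, so blue = true.
The clause (!hot) is unit, so hot = false.
No clause remains; green, warm are free.
A satisfying assignment: mist ↦ true, blue ↦ true, storm ↦ true, south ↦ false, green ↦ true, warm ↦ false, hot ↦ false.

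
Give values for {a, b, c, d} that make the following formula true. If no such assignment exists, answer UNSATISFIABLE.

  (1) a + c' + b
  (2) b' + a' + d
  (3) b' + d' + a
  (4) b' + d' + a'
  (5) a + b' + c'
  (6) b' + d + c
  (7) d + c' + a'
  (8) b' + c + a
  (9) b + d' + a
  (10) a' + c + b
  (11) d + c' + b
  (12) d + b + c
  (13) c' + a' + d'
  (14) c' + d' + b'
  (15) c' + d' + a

Suppose a = 1.
Suppose b = 0.
(c) alone gives c = 1.
(d) alone gives d = 1.
Now (d') is unsatisfied and unit — conflict.
Backtrack on b: now try b = 1.
(d) alone gives d = 1.
Now (d') is unsatisfied and unit — conflict.
Either choice for b ends in contradiction.
Backtrack on a: now try a = 0.
Suppose c = 0.
(b') alone gives b = 0.
(d') alone gives d = 0.
Now (d) is unsatisfied and unit — conflict.
Backtrack on c: now try c = 1.
(b) alone gives b = 1.
Now (b') is unsatisfied and unit — conflict.
Either choice for c ends in contradiction.
Either choice for a ends in contradiction.

UNSATISFIABLE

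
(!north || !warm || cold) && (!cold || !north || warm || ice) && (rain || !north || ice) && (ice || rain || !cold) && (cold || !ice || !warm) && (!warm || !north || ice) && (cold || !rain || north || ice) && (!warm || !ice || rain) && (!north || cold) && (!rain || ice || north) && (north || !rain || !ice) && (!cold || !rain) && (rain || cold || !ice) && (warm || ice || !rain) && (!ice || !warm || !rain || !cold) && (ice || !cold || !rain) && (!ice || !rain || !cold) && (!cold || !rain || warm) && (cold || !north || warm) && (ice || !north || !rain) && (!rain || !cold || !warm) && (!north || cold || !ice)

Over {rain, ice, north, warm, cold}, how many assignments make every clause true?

4

There are 2^5 = 32 truth assignments over (rain, ice, north, warm, cold).
Split on ice. With ice = true, the clauses containing ice are satisfied and !ice drops from the rest; 2 of the 2^4 = 16 assignments to the other variables satisfy what remains.
With ice = false, by the same count on the reduced clause set, 2 assignments work.
Total: 2 + 2 = 4.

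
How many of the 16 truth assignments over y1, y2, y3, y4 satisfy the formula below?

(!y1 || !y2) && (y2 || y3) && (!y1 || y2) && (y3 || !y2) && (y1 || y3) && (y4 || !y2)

3

There are 2^4 = 16 truth assignments over (y1, y2, y3, y4).
Check each against the 6 clauses (columns in the order y1, y2, y3, y4):
  F F F F  ✗ fails (y2 || y3)
  F F F T  ✗ fails (y2 || y3)
  F F T F  ✓ satisfies all
  F F T T  ✓ satisfies all
  F T F F  ✗ fails (y3 || !y2)
  F T F T  ✗ fails (y3 || !y2)
  F T T F  ✗ fails (y4 || !y2)
  F T T T  ✓ satisfies all
  T F F F  ✗ fails (y2 || y3)
  T F F T  ✗ fails (y2 || y3)
  T F T F  ✗ fails (!y1 || y2)
  T F T T  ✗ fails (!y1 || y2)
  T T F F  ✗ fails (!y1 || !y2)
  T T F T  ✗ fails (!y1 || !y2)
  T T T F  ✗ fails (!y1 || !y2)
  T T T T  ✗ fails (!y1 || !y2)
3 of the 16 rows are models.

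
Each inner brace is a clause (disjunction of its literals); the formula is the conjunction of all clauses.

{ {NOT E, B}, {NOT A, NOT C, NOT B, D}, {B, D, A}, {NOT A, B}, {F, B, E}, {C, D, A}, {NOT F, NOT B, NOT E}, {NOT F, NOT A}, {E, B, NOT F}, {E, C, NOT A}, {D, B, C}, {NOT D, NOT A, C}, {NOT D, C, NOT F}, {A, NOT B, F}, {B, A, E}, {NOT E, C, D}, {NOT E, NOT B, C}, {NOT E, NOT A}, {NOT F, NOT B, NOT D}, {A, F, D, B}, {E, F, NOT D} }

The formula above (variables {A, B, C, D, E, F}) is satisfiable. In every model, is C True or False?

True

Suppose C = false.
Branch on E: set E = false.
The clause (NOT A) is unit, so A = false.
The clause (D) is unit, so D = true.
The clause (NOT F) is unit, so F = false.
But (F) is also a unit clause — contradiction.
That branch fails; take E = true instead.
The clause (B) is unit, so B = true.
But (NOT B) is also a unit clause — contradiction.
Either choice for E ends in contradiction.
So every satisfying assignment has C = True.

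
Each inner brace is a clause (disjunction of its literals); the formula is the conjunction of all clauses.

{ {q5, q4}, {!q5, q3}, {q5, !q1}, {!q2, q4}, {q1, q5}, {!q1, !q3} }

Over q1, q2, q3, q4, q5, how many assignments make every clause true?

3

There are 2^5 = 32 truth assignments over (q1, q2, q3, q4, q5).
Split on q3. With q3 = true, the clauses containing q3 are satisfied and !q3 drops from the rest; 3 of the 2^4 = 16 assignments to the other variables satisfy what remains.
With q3 = false, by the same count on the reduced clause set, 0 assignments work.
Total: 3 + 0 = 3.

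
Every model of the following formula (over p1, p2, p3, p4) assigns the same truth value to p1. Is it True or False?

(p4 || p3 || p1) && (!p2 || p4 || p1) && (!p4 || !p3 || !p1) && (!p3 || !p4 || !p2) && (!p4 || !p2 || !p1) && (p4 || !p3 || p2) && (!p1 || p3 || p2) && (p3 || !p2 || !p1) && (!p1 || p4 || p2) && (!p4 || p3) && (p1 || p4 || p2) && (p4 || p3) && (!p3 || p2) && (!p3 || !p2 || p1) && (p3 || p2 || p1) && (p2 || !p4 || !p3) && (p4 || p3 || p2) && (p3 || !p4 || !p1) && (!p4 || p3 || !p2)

True

Suppose p1 = false.
Case p4 = true:
(p3) alone gives p3 = true.
(!p2) alone gives p2 = false.
But (p2) is also a unit clause — contradiction.
That branch fails; take p4 = false instead.
(p3) alone gives p3 = true.
(!p2) alone gives p2 = false.
But (p2) is also a unit clause — contradiction.
Neither p4 = true nor p4 = false works.
So every satisfying assignment has p1 = True.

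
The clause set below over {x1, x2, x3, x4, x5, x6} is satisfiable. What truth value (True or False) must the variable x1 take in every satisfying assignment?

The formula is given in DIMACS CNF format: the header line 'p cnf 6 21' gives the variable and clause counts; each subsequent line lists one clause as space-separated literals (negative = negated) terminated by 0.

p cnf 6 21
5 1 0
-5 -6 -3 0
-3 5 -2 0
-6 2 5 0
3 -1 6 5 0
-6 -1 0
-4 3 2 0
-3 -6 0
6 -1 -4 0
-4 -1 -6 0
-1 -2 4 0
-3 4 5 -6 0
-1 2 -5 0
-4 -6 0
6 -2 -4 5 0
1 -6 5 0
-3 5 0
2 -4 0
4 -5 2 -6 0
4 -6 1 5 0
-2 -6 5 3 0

Suppose x1 = True.
(¬x6) alone gives x6 = False.
(¬x4) alone gives x4 = False.
(¬x2) alone gives x2 = False.
(¬x5) alone gives x5 = False.
(x3) alone gives x3 = True.
That conflicts with the unit clause (¬x3).
So every satisfying assignment has x1 = False.

False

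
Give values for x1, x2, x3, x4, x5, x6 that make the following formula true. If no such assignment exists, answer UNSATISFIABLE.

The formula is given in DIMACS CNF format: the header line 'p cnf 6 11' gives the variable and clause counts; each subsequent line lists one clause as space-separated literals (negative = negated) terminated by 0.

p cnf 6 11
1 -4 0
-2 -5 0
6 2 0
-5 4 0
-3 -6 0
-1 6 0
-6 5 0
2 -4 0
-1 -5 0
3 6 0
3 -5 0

Try x1 = False.
From the singleton clause (¬x4), x4 = False.
From the singleton clause (¬x5), x5 = False.
From the singleton clause (¬x6), x6 = False.
From the singleton clause (x2), x2 = True.
From the singleton clause (x3), x3 = True.
All clauses are satisfied.

x1: False,  x2: True,  x3: True,  x4: False,  x5: False,  x6: False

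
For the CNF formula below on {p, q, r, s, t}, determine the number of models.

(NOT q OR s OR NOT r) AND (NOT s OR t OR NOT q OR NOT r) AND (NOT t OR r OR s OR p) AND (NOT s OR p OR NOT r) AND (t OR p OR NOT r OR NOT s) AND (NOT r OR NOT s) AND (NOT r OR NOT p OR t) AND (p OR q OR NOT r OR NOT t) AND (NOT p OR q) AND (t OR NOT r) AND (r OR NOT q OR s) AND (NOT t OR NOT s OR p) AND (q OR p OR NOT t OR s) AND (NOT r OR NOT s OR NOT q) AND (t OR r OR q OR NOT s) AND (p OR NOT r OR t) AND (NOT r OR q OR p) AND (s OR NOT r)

There are 2^5 = 32 truth assignments over (p, q, r, s, t).
Split on r. With r = true, the clauses containing r are satisfied and NOT r drops from the rest; 0 of the 2^4 = 16 assignments to the other variables satisfy what remains.
With r = false, by the same count on the reduced clause set, 4 assignments work.
Total: 0 + 4 = 4.

4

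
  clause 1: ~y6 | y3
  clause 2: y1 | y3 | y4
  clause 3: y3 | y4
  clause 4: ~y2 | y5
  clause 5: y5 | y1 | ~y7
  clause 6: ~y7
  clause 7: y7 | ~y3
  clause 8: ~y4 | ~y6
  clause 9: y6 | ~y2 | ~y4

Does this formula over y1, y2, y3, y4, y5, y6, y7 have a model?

Satisfiable

(~y7) alone gives y7 = 0.
(~y3) alone gives y3 = 0.
(~y6) alone gives y6 = 0.
(y4) alone gives y4 = 1.
(~y2) alone gives y2 = 0.
No clause remains; y1, y5 are free.
A satisfying assignment: y1 ↦ 1, y2 ↦ 0, y3 ↦ 0, y4 ↦ 1, y5 ↦ 1, y6 ↦ 0, y7 ↦ 0.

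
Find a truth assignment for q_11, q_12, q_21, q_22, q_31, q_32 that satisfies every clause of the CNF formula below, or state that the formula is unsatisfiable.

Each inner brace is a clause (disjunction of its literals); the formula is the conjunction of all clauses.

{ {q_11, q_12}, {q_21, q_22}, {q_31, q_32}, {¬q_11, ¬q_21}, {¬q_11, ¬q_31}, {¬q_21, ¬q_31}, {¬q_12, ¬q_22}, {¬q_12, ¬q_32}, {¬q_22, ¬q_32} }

Suppose q_11 = True.
The clause (¬q_21) is unit, so q_21 = False.
The clause (q_22) is unit, so q_22 = True.
The clause (¬q_31) is unit, so q_31 = False.
The clause (q_32) is unit, so q_32 = True.
Now (¬q_32) is unsatisfied and unit — conflict.
Backtrack on q_11: now try q_11 = False.
The clause (q_12) is unit, so q_12 = True.
The clause (¬q_22) is unit, so q_22 = False.
The clause (q_21) is unit, so q_21 = True.
The clause (¬q_31) is unit, so q_31 = False.
The clause (q_32) is unit, so q_32 = True.
Now (¬q_32) is unsatisfied and unit — conflict.
Neither q_11 = True nor q_11 = False works.

UNSATISFIABLE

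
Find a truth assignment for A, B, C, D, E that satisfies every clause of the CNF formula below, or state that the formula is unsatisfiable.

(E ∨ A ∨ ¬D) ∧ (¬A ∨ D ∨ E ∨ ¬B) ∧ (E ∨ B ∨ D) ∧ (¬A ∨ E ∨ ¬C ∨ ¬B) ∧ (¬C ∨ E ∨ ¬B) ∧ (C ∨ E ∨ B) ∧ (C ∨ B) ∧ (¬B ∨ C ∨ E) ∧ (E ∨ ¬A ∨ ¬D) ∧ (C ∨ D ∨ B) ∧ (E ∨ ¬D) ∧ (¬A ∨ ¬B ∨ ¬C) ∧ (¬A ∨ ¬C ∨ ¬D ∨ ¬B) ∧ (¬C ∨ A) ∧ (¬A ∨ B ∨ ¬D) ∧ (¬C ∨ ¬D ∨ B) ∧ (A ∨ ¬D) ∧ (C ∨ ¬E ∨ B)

A ↦ True; B ↦ True; C ↦ False; D ↦ False; E ↦ True

Case C = False:
Unit clause (B) forces B = True.
Unit clause (E) forces E = True.
Case A = True:
Every clause is now satisfied; D is unconstrained.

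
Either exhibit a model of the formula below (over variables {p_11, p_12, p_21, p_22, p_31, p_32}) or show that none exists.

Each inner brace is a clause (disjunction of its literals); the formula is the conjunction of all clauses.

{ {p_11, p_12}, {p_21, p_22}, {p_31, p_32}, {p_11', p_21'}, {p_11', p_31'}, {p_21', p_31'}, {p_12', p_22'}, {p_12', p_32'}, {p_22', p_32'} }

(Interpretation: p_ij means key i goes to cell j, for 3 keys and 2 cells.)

UNSATISFIABLE

Suppose p_11 = 1.
The clause (p_21') is unit, so p_21 = 0.
The clause (p_22) is unit, so p_22 = 1.
The clause (p_31') is unit, so p_31 = 0.
The clause (p_32) is unit, so p_32 = 1.
But (p_32') is also a unit clause — contradiction.
That branch fails; take p_11 = 0 instead.
The clause (p_12) is unit, so p_12 = 1.
The clause (p_22') is unit, so p_22 = 0.
The clause (p_21) is unit, so p_21 = 1.
The clause (p_31') is unit, so p_31 = 0.
The clause (p_32) is unit, so p_32 = 1.
But (p_32') is also a unit clause — contradiction.
Both values of p_11 lead to a conflict.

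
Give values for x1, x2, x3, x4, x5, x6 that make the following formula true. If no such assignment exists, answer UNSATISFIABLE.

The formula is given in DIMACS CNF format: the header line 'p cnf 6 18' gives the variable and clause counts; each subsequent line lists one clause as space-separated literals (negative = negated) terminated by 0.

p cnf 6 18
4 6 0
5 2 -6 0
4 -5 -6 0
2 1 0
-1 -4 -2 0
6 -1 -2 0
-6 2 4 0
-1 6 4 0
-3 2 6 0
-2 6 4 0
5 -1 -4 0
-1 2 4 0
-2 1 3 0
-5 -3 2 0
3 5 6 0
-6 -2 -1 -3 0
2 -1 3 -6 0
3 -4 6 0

x1=False, x2=True, x3=True, x4=True, x5=True, x6=True

Suppose x4 = True.
Suppose x2 = True.
(¬x1) alone gives x1 = False.
(x3) alone gives x3 = True.
No clause remains; x5, x6 are free.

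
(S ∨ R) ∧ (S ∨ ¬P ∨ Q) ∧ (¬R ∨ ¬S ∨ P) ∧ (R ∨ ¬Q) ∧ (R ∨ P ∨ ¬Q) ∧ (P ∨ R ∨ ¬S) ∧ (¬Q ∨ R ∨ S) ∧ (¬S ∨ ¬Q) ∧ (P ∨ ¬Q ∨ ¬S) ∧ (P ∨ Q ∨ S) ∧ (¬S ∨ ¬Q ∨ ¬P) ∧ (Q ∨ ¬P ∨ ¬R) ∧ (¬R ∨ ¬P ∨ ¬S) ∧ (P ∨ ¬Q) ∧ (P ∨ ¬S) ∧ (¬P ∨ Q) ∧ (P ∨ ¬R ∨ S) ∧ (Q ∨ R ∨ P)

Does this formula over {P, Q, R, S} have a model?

Branch on S: set S = False.
The clause (R) is unit, so R = True.
The clause (P) is unit, so P = True.
The clause (Q) is unit, so Q = True.
This assignment satisfies each clause.
A satisfying assignment: P ↦ True,  Q ↦ True,  R ↦ True,  S ↦ False.

Yes, satisfiable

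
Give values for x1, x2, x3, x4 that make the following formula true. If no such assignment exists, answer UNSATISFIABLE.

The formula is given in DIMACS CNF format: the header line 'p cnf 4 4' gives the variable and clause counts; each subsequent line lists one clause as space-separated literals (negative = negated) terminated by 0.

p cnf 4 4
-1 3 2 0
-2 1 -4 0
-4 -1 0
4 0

x1=False; x2=False; x3=True; x4=True

From the singleton clause (x4), x4 = True.
From the singleton clause (¬x1), x1 = False.
From the singleton clause (¬x2), x2 = False.
Every clause is now satisfied; x3 is unconstrained.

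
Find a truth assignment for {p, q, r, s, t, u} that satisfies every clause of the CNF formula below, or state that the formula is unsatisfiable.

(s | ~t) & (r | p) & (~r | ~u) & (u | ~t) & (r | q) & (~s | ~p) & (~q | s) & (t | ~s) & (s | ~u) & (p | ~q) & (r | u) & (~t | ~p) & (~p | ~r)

Branch on s: set s = 0.
(~t) alone gives t = 0.
(~q) alone gives q = 0.
(r) alone gives r = 1.
(~u) alone gives u = 0.
(~p) alone gives p = 0.
All clauses are satisfied.

p=0, q=0, r=1, s=0, t=0, u=0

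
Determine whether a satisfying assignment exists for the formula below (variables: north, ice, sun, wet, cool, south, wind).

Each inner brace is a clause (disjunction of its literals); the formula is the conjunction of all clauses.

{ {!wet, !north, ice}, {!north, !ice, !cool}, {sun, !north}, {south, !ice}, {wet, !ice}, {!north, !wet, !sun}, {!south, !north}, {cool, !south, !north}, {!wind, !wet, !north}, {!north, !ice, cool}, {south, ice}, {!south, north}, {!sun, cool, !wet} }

No, unsatisfiable

Case sun = true:
Case south = true:
(!north) alone gives north = false.
Now (north) is unsatisfied and unit — conflict.
Backtrack on south: now try south = false.
(!ice) alone gives ice = false.
Now (ice) is unsatisfied and unit — conflict.
Both values of south lead to a conflict.
Backtrack on sun: now try sun = false.
(!north) alone gives north = false.
(!south) alone gives south = false.
(!ice) alone gives ice = false.
Now (ice) is unsatisfied and unit — conflict.
Both values of sun lead to a conflict.
No assignment satisfies every clause.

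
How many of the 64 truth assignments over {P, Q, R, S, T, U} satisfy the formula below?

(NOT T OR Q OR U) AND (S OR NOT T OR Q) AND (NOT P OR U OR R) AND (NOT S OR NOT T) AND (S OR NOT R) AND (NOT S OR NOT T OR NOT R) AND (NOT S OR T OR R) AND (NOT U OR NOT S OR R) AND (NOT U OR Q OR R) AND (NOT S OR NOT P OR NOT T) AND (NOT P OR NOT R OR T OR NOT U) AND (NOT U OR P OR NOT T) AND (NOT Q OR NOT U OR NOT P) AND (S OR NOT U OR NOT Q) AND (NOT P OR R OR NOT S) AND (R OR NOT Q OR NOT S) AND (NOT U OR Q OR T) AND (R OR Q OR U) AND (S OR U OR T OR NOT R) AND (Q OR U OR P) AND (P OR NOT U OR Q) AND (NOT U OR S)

There are 2^6 = 64 truth assignments over (P, Q, R, S, T, U).
Split on S. With S = true, the clauses containing S are satisfied and NOT S drops from the rest; 4 of the 2^5 = 32 assignments to the other variables satisfy what remains.
With S = false, by the same count on the reduced clause set, 2 assignments work.
Total: 4 + 2 = 6.

6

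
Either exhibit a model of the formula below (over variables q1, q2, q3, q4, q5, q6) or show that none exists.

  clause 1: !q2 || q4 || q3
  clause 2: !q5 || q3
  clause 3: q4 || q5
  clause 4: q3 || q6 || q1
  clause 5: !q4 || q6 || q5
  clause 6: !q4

q1=false,  q2=true,  q3=true,  q4=false,  q5=true,  q6=true

From the singleton clause (!q4), q4 = false.
From the singleton clause (q5), q5 = true.
From the singleton clause (q3), q3 = true.
No clause remains; q1, q2, q6 are free.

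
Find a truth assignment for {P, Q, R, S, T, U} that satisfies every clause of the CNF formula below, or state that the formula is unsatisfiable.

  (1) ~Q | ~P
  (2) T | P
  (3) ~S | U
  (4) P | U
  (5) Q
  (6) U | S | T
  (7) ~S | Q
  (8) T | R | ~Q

Unit clause (Q) forces Q = 1.
Unit clause (~P) forces P = 0.
Unit clause (T) forces T = 1.
Unit clause (U) forces U = 1.
Every clause is now satisfied; R, S are unconstrained.

P=0, Q=1, R=1, S=1, T=1, U=1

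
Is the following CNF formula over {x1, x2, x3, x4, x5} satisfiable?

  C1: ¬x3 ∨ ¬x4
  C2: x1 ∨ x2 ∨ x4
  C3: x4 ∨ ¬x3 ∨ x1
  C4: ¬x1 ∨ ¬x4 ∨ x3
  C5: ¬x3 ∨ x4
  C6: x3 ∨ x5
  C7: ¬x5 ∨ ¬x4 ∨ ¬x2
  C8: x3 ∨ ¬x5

No

Try x3 = False.
The clause (x5) is unit, so x5 = True.
That conflicts with the unit clause (¬x5).
Undo x3 and try x3 = True.
The clause (¬x4) is unit, so x4 = False.
That conflicts with the unit clause (x4).
Either choice for x3 ends in contradiction.
No assignment satisfies every clause.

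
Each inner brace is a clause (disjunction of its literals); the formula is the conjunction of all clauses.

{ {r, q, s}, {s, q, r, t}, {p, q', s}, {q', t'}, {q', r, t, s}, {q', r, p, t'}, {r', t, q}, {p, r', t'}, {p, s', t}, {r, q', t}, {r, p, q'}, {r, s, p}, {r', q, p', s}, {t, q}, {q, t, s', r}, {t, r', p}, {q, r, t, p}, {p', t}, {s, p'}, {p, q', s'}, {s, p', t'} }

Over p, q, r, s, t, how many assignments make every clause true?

There are 2^5 = 32 truth assignments over (p, q, r, s, t).
Split on q. With q = 1, the clauses containing q are satisfied and q' drops from the rest; 0 of the 2^4 = 16 assignments to the other variables satisfy what remains.
With q = 0, by the same count on the reduced clause set, 3 assignments work.
(One model: p=F, q=F, r=F, s=T, t=T.)
Total: 0 + 3 = 3.

3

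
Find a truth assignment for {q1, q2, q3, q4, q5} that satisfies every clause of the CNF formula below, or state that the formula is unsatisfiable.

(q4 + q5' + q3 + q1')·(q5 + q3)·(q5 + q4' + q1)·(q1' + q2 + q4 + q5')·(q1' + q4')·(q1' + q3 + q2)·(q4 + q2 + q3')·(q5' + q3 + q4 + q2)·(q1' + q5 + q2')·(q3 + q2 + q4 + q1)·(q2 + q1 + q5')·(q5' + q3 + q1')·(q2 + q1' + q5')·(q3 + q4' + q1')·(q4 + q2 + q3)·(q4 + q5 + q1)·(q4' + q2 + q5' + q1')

Case q5 = 1:
Case q1 = 0:
(q2) alone gives q2 = 1.
Every clause is now satisfied; q3, q4 are unconstrained.

q1 ↦ 0; q2 ↦ 1; q3 ↦ 1; q4 ↦ 0; q5 ↦ 1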